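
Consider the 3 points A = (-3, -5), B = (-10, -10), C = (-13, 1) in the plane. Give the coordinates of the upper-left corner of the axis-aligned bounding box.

(-13, 1)

x-range [-13, -3], y-range [-10, 1].
The upper-left corner is (-13, 1).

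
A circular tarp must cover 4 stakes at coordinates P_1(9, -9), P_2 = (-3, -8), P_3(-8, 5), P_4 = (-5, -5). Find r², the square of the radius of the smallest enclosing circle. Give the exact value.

121.25

A smallest enclosing disk is always determined by at most three of the input points on its boundary.
The farthest pair is P_1–P_3 with squared distance 485. The circle on this segment as diameter has centre (0.5, -2) and r² = 485/4 = 121.25.
Check P_2: distance² to centre = 48.25 ≤ 121.25, so it lies inside.
All remaining points lie in this disk, and no smaller disk contains both endpoints, so this is the minimum enclosing circle.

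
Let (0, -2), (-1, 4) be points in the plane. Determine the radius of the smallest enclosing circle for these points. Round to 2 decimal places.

The smallest circle enclosing two points has them as diameter endpoints.
Centre = midpoint = (-0.5, 1); r² = |(0, -2)−(-1, 4)|²/4 = 37/4 = 9.25.
r = √(9.25) ≈ 3.04.

3.04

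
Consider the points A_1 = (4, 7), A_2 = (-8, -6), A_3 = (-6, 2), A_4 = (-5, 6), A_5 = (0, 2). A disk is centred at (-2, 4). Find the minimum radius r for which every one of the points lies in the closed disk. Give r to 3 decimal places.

The required radius is the distance from (-2, 4) to the farthest point.
Squared distances: 45, 136, 20, 13, 8.
Maximum is 136, attained at A_2.
r = √136 ≈ 11.662.

11.662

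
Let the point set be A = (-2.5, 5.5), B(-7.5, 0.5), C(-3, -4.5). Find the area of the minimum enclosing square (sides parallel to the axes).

The bounding box has width 5 and height 10.
An axis-aligned square enclosing the set must have side ≥ max(width, height).
So the minimum side is max(5, 10) = 10.
Area = 10² = 100.

100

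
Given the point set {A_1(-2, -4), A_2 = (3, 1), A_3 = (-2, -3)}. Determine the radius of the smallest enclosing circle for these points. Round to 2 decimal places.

Side lengths²: A_1A_2² = 50, A_1A_3² = 1, A_2A_3² = 41.
Since A_1A_2² = 50 ≥ 41 + 1 = 42, the angle opposite A_1A_2 is not acute, so the smallest enclosing circle has A_1A_2 as diameter.
Centre = midpoint of A_1A_2 = (0.5, -1.5), r² = 50/4 = 12.5.
r = √(12.5) ≈ 3.54.

3.54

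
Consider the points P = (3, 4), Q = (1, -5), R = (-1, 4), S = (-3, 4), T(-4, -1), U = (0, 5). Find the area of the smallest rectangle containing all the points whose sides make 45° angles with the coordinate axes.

In coordinates u = x + y, v = x − y the rectangle is axis-aligned; the map (x,y)→(u,v) scales areas by 2.
u-values: 7, -4, 3, 1, -5, 5; range = 7 − (-5) = 12.
v-values: -1, 6, -5, -7, -3, -5; range = 6 − (-7) = 13.
Area = (12 × 13) / 2 = 78.

78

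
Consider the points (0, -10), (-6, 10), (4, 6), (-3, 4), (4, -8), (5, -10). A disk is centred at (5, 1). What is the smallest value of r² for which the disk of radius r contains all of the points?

202

The required radius is the distance from (5, 1) to the farthest point.
Squared distances: 146, 202, 26, 73, 82, 121.
Maximum is 202, attained at (-6, 10).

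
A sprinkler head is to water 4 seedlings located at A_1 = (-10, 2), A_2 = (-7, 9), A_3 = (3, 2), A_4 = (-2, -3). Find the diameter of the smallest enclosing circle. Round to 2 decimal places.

A smallest enclosing disk is always determined by at most three of the input points on its boundary.
The minimum enclosing circle is determined by three boundary points: A_1, A_2, A_3.
Their circumcentre is (-3.5, 47/14) with r² = 4321/98.
The farthest remaining point A_4 is at distance² 4181/98 ≤ 4321/98.
Diameter = 2r = 2√(4321/98) ≈ 13.28.

13.28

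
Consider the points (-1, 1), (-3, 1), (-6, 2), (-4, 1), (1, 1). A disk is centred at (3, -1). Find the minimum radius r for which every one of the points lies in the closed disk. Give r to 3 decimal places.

The required radius is the distance from (3, -1) to the farthest point.
Squared distances: 20, 40, 90, 53, 8.
Maximum is 90, attained at (-6, 2).
r = √90 ≈ 9.487.

9.487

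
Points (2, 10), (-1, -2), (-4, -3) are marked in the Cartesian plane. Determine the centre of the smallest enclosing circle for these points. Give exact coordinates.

Call the three points A, B, C in the order given.
Side lengths²: AB² = 153, AC² = 205, BC² = 10.
Since AC² = 205 ≥ 153 + 10 = 163, the angle opposite AC is not acute, so the smallest enclosing circle has AC as diameter.
Centre = midpoint of AC = (-1, 3.5), r² = 205/4 = 51.25.
Centre = (-1, 3.5).

(-1, 3.5)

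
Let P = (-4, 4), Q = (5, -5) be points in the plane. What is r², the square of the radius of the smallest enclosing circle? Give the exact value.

40.5

The smallest circle enclosing two points has them as diameter endpoints.
Centre = midpoint = (0.5, -0.5); r² = |PQ|²/4 = 162/4 = 40.5.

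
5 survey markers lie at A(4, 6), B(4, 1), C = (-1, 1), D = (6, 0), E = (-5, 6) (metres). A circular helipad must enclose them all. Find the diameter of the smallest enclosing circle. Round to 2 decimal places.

The minimum enclosing circle of a finite set is fixed by two of the points (as a diameter) or three (as a circumcircle).
The farthest pair is D–E with squared distance 157. The circle on this segment as diameter has centre (0.5, 3) and r² = 157/4 = 39.25.
Check A: distance² to centre = 21.25 ≤ 39.25, so it lies inside.
All remaining points lie in this disk, and no smaller disk contains both endpoints, so this is the minimum enclosing circle.
Diameter = 2r = 2√(39.25) ≈ 12.53.

12.53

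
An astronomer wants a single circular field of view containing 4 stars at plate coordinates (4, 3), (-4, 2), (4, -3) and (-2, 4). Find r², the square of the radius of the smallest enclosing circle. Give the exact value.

22.59765625

The minimum enclosing circle is determined by three boundary points: (4, 3), (-4, 2), (4, -3).
Their circumcentre is (0.3125, 0) with r² = 22.59765625.
The farthest remaining point (-2, 4) is at distance² 21.34765625 ≤ 22.59765625.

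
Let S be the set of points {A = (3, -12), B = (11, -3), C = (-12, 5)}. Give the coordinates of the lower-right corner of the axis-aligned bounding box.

(11, -12)

x-range [-12, 11], y-range [-12, 5].
The lower-right corner is (11, -12).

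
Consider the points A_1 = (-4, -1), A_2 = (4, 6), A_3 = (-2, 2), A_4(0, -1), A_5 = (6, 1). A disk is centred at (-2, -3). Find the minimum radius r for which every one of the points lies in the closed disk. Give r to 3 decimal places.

10.817

The required radius is the distance from (-2, -3) to the farthest point.
Squared distances: 8, 117, 25, 8, 80.
Maximum is 117, attained at A_2.
r = √117 ≈ 10.817.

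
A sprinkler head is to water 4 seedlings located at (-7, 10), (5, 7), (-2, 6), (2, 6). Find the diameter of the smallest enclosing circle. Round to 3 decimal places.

A smallest enclosing disk is always determined by at most three of the input points on its boundary.
The farthest pair is (-7, 10)–(5, 7) with squared distance 153. The circle on this segment as diameter has centre (-1, 8.5) and r² = 153/4 = 38.25.
Check (-2, 6): distance² to centre = 7.25 ≤ 38.25, so it lies inside.
All remaining points lie in this disk, and no smaller disk contains both endpoints, so this is the minimum enclosing circle.
Diameter = 2r = 2√(38.25) ≈ 12.369.

12.369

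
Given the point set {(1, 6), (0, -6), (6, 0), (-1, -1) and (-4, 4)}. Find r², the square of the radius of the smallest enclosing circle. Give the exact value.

A smallest enclosing disk is always determined by at most three of the input points on its boundary.
The farthest pair is (1, 6)–(0, -6) with squared distance 145. The circle on this segment as diameter has centre (0.5, 0) and r² = 145/4 = 36.25.
Check (6, 0): distance² to centre = 30.25 ≤ 36.25, so it lies inside.
All remaining points lie in this disk, and no smaller disk contains both endpoints, so this is the minimum enclosing circle.

36.25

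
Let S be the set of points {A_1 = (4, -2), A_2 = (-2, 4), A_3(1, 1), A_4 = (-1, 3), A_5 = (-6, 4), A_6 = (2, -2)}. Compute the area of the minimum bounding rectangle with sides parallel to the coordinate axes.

x ranges over [-6, 4], width 10.
y ranges over [-2, 4], height 6.
Area = 10 × 6 = 60.

60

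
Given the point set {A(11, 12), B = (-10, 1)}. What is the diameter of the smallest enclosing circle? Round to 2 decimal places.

The smallest circle enclosing two points has them as diameter endpoints.
Centre = midpoint = (0.5, 6.5); r² = |AB|²/4 = 562/4 = 140.5.
Diameter = 2r = 2√(140.5) ≈ 23.71.

23.71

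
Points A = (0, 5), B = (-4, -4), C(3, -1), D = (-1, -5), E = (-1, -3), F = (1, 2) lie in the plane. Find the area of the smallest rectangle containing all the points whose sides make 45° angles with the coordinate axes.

In coordinates u = x + y, v = x − y the rectangle is axis-aligned; the map (x,y)→(u,v) scales areas by 2.
u-values: 5, -8, 2, -6, -4, 3; range = 5 − (-8) = 13.
v-values: -5, 0, 4, 4, 2, -1; range = 4 − (-5) = 9.
Area = (13 × 9) / 2 = 58.5.

58.5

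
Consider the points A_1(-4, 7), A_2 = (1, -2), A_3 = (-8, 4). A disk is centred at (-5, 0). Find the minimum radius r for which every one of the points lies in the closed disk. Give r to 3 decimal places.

7.071

The required radius is the distance from (-5, 0) to the farthest point.
Squared distances: 50, 40, 25.
Maximum is 50, attained at A_1.
r = √50 ≈ 7.071.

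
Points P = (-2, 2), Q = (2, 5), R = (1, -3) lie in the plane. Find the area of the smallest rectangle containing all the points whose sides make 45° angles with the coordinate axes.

36

In coordinates u = x + y, v = x − y the rectangle is axis-aligned; the map (x,y)→(u,v) scales areas by 2.
u-values: 0, 7, -2; range = 7 − (-2) = 9.
v-values: -4, -3, 4; range = 4 − (-4) = 8.
Area = (9 × 8) / 2 = 36.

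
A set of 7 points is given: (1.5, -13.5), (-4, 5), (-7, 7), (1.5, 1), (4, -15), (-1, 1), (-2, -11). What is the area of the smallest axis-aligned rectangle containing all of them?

x ranges over [-7, 4], width 11.
y ranges over [-15, 7], height 22.
Area = 11 × 22 = 242.

242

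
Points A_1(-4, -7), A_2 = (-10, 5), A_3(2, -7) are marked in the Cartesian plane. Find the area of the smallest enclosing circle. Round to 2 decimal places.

226.19

Side lengths²: A_1A_2² = 180, A_1A_3² = 36, A_2A_3² = 288.
Since A_2A_3² = 288 ≥ 180 + 36 = 216, the angle opposite A_2A_3 is not acute, so the smallest enclosing circle has A_2A_3 as diameter.
Centre = midpoint of A_2A_3 = (-4, -1), r² = 288/4 = 72.
Area = π·r² = π·72 ≈ 226.19.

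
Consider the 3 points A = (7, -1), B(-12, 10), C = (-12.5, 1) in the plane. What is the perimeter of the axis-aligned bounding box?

61

Width = max x − min x = 7 − (-12.5) = 19.5.
Height = max y − min y = 10 − (-1) = 11.
Perimeter = 2(19.5 + 11) = 61.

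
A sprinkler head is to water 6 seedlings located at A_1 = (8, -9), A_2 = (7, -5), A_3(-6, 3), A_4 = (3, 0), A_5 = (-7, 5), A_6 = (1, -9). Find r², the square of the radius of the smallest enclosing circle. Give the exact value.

The minimum enclosing circle of a finite set is fixed by two of the points (as a diameter) or three (as a circumcircle).
The farthest pair is A_1–A_5 with squared distance 421. The circle on this segment as diameter has centre (0.5, -2) and r² = 421/4 = 105.25.
Check A_2: distance² to centre = 51.25 ≤ 105.25, so it lies inside.
All remaining points lie in this disk, and no smaller disk contains both endpoints, so this is the minimum enclosing circle.

105.25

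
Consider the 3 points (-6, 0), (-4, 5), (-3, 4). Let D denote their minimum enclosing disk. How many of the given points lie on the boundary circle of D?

2

Call the three points A, B, C in the order given.
Side lengths²: AB² = 29, AC² = 25, BC² = 2.
Since AB² = 29 ≥ 25 + 2 = 27, the angle opposite AB is not acute, so the smallest enclosing circle has AB as diameter.
Centre = midpoint of AB = (-5, 2.5), r² = 29/4 = 7.25.
The points at distance exactly r from the centre are (-6, 0), (-4, 5) — 2 points.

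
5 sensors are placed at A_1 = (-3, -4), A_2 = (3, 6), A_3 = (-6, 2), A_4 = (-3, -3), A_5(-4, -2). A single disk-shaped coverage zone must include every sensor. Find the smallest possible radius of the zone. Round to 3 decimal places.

The minimum enclosing circle of a finite set is fixed by two of the points (as a diameter) or three (as a circumcircle).
The minimum enclosing circle is determined by three boundary points: A_1, A_2, A_3.
Their circumcentre is (-5/22, 25/22) with r² = 8245/242.
The farthest remaining point A_4 is at distance² 6001/242 ≤ 8245/242.
r = √(8245/242) ≈ 5.837.

5.837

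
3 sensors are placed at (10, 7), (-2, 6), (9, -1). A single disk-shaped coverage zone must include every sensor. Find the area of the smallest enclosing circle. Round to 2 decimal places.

139.44

Call the three points A, B, C in the order given.
Side lengths²: AB² = 145, AC² = 65, BC² = 170.
Since BC² = 170 < 145 + 65 = 210, the triangle is acute, so the smallest enclosing circle is the circumcircle.
Circumcentre = (161/38, 139/38), r² = 32045/722.
Area = π·r² = π·32045/722 ≈ 139.44.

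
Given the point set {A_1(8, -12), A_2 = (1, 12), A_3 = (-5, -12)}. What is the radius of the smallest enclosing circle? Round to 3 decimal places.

12.885

Side lengths²: A_1A_2² = 625, A_1A_3² = 169, A_2A_3² = 612.
Since A_1A_2² = 625 < 612 + 169 = 781, the triangle is acute, so the smallest enclosing circle is the circumcircle.
Circumcentre = (1.5, -0.875), r² = 166.015625.
r = √(166.015625) ≈ 12.885.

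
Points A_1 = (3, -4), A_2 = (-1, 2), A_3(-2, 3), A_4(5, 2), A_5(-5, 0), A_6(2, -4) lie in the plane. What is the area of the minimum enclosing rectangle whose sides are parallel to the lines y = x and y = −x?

72

In coordinates u = x + y, v = x − y the rectangle is axis-aligned; the map (x,y)→(u,v) scales areas by 2.
u-values: -1, 1, 1, 7, -5, -2; range = 7 − (-5) = 12.
v-values: 7, -3, -5, 3, -5, 6; range = 7 − (-5) = 12.
Area = (12 × 12) / 2 = 72.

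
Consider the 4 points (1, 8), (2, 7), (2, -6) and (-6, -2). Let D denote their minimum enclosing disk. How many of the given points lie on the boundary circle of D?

By Welzl's lemma the MEC is supported by two points (diametrically opposite) or three points (on a circumcircle).
The minimum enclosing circle is determined by three boundary points: (1, 8), (2, -6), (-6, -2).
Their circumcentre is (25/54, 25/27) with r² = 146765/2916.
The farthest remaining point (2, 7) is at distance² 114473/2916 ≤ 146765/2916.
The points at distance exactly r from the centre are (1, 8), (2, -6), (-6, -2) — 3 points.

3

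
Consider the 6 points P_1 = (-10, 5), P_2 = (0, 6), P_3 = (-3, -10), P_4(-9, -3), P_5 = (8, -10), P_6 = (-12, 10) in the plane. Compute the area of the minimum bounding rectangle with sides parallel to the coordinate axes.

400

x ranges over [-12, 8], width 20.
y ranges over [-10, 10], height 20.
Area = 20 × 20 = 400.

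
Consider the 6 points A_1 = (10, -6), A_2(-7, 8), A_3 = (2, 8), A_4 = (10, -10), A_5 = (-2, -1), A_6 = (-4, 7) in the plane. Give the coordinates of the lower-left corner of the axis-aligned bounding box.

(-7, -10)

x-range [-7, 10], y-range [-10, 8].
The lower-left corner is (-7, -10).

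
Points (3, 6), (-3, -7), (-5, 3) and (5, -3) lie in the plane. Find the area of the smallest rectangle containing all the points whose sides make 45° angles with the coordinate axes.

In coordinates u = x + y, v = x − y the rectangle is axis-aligned; the map (x,y)→(u,v) scales areas by 2.
u-values: 9, -10, -2, 2; range = 9 − (-10) = 19.
v-values: -3, 4, -8, 8; range = 8 − (-8) = 16.
Area = (19 × 16) / 2 = 152.

152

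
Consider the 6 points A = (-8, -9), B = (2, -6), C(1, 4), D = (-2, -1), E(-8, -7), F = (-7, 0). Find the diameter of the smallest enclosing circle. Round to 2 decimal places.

The farthest pair is A–C with squared distance 250. The circle on this segment as diameter has centre (-3.5, -2.5) and r² = 250/4 = 62.5.
Check B: distance² to centre = 42.5 ≤ 62.5, so it lies inside.
All remaining points lie in this disk, and no smaller disk contains both endpoints, so this is the minimum enclosing circle.
Diameter = 2r = 2√(62.5) ≈ 15.81.

15.81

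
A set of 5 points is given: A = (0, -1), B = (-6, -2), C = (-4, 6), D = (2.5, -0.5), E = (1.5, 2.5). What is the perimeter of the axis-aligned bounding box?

Width = max x − min x = 2.5 − (-6) = 8.5.
Height = max y − min y = 6 − (-2) = 8.
Perimeter = 2(8.5 + 8) = 33.

33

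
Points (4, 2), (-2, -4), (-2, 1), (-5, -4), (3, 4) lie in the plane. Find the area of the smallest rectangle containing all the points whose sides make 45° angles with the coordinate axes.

40

In coordinates u = x + y, v = x − y the rectangle is axis-aligned; the map (x,y)→(u,v) scales areas by 2.
u-values: 6, -6, -1, -9, 7; range = 7 − (-9) = 16.
v-values: 2, 2, -3, -1, -1; range = 2 − (-3) = 5.
Area = (16 × 5) / 2 = 40.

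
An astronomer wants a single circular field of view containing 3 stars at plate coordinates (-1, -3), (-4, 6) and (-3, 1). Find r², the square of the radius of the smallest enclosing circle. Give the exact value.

22.5

Call the three points A, B, C in the order given.
Side lengths²: AB² = 90, AC² = 20, BC² = 26.
Since AB² = 90 ≥ 26 + 20 = 46, the angle opposite AB is not acute, so the smallest enclosing circle has AB as diameter.
Centre = midpoint of AB = (-2.5, 1.5), r² = 90/4 = 22.5.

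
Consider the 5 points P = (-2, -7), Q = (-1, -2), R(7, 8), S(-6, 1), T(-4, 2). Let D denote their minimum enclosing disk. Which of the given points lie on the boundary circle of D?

The farthest pair is P–R with squared distance 306. The circle on this segment as diameter has centre (2.5, 0.5) and r² = 306/4 = 76.5.
Check Q: distance² to centre = 18.5 ≤ 76.5, so it lies inside.
All remaining points lie in this disk, and no smaller disk contains both endpoints, so this is the minimum enclosing circle.
The points at distance exactly r from the centre are P, R — 2 points.

P, R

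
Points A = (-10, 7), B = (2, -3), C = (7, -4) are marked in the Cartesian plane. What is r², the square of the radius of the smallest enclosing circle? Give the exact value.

102.5

Side lengths²: AB² = 244, AC² = 410, BC² = 26.
Since AC² = 410 ≥ 244 + 26 = 270, the angle opposite AC is not acute, so the smallest enclosing circle has AC as diameter.
Centre = midpoint of AC = (-1.5, 1.5), r² = 410/4 = 102.5.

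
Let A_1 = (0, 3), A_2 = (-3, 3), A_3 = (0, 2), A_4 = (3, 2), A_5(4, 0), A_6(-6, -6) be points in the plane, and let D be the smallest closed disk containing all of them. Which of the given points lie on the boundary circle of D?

A_4, A_6

The farthest pair is A_4–A_6 with squared distance 145. The circle on this segment as diameter has centre (-1.5, -2) and r² = 145/4 = 36.25.
Check A_1: distance² to centre = 27.25 ≤ 36.25, so it lies inside.
All remaining points lie in this disk, and no smaller disk contains both endpoints, so this is the minimum enclosing circle.
The points at distance exactly r from the centre are A_4, A_6 — 2 points.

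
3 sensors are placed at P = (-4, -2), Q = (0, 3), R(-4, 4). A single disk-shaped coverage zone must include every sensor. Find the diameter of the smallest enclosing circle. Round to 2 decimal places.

Side lengths²: PQ² = 41, PR² = 36, QR² = 17.
Since PQ² = 41 < 36 + 17 = 53, the triangle is acute, so the smallest enclosing circle is the circumcircle.
Circumcentre = (-2.625, 1), r² = 10.890625.
Diameter = 2r = 2√(10.890625) ≈ 6.60.

6.60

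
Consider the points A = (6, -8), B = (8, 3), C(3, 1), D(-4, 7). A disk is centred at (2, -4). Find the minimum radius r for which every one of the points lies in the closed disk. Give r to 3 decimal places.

12.530

The required radius is the distance from (2, -4) to the farthest point.
Squared distances: 32, 85, 26, 157.
Maximum is 157, attained at D.
r = √157 ≈ 12.530.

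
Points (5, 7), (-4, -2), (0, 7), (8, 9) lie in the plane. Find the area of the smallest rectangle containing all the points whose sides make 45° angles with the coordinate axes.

In coordinates u = x + y, v = x − y the rectangle is axis-aligned; the map (x,y)→(u,v) scales areas by 2.
u-values: 12, -6, 7, 17; range = 17 − (-6) = 23.
v-values: -2, -2, -7, -1; range = -1 − (-7) = 6.
Area = (23 × 6) / 2 = 69.

69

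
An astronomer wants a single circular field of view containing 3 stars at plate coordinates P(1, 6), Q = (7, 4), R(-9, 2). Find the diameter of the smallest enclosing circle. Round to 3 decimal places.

16.125

Side lengths²: PQ² = 40, PR² = 116, QR² = 260.
Since QR² = 260 ≥ 116 + 40 = 156, the angle opposite QR is not acute, so the smallest enclosing circle has QR as diameter.
Centre = midpoint of QR = (-1, 3), r² = 260/4 = 65.
Diameter = 2r = 2√65 ≈ 16.125.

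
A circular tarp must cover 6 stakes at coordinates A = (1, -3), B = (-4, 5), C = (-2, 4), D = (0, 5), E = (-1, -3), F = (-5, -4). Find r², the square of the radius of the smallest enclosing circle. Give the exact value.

By Welzl's lemma the MEC is supported by two points (diametrically opposite) or three points (on a circumcircle).
The farthest pair is D–F with squared distance 106. The circle on this segment as diameter has centre (-2.5, 0.5) and r² = 106/4 = 26.5.
Check A: distance² to centre = 24.5 ≤ 26.5, so it lies inside.
All remaining points lie in this disk, and no smaller disk contains both endpoints, so this is the minimum enclosing circle.

26.5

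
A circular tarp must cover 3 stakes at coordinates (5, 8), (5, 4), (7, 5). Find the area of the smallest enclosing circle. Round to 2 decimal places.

Call the three points A, B, C in the order given.
Side lengths²: AB² = 16, AC² = 13, BC² = 5.
Since AB² = 16 < 13 + 5 = 18, the triangle is acute, so the smallest enclosing circle is the circumcircle.
Circumcentre = (5.25, 6), r² = 4.0625.
Area = π·r² = π·4.0625 ≈ 12.76.

12.76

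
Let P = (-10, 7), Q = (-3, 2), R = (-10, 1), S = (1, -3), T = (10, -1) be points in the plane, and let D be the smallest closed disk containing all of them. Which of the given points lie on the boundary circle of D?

P, T

By Welzl's lemma the MEC is supported by two points (diametrically opposite) or three points (on a circumcircle).
The farthest pair is P–T with squared distance 464. The circle on this segment as diameter has centre (0, 3) and r² = 464/4 = 116.
Check Q: distance² to centre = 10 ≤ 116, so it lies inside.
All remaining points lie in this disk, and no smaller disk contains both endpoints, so this is the minimum enclosing circle.
The points at distance exactly r from the centre are P, T — 2 points.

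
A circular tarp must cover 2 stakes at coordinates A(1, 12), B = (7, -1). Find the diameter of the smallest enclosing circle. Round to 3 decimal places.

14.318

The smallest circle enclosing two points has them as diameter endpoints.
Centre = midpoint = (4, 5.5); r² = |AB|²/4 = 205/4 = 51.25.
Diameter = 2r = 2√(51.25) ≈ 14.318.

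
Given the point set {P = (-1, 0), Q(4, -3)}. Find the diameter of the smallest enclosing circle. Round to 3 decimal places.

The smallest circle enclosing two points has them as diameter endpoints.
Centre = midpoint = (1.5, -1.5); r² = |PQ|²/4 = 34/4 = 8.5.
Diameter = 2r = 2√(8.5) ≈ 5.831.

5.831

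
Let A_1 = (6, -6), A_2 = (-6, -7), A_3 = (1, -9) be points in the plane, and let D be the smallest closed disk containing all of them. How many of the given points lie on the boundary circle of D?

2

Side lengths²: A_1A_2² = 145, A_1A_3² = 34, A_2A_3² = 53.
Since A_1A_2² = 145 ≥ 53 + 34 = 87, the angle opposite A_1A_2 is not acute, so the smallest enclosing circle has A_1A_2 as diameter.
Centre = midpoint of A_1A_2 = (0, -6.5), r² = 145/4 = 36.25.
The points at distance exactly r from the centre are A_1, A_2 — 2 points.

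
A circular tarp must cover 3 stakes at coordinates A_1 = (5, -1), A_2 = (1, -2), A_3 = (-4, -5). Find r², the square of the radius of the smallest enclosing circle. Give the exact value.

24.25

Side lengths²: A_1A_2² = 17, A_1A_3² = 97, A_2A_3² = 34.
Since A_1A_3² = 97 ≥ 34 + 17 = 51, the angle opposite A_1A_3 is not acute, so the smallest enclosing circle has A_1A_3 as diameter.
Centre = midpoint of A_1A_3 = (0.5, -3), r² = 97/4 = 24.25.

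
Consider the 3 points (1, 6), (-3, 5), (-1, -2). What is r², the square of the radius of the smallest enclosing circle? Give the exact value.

15317/900

Call the three points A, B, C in the order given.
Side lengths²: AB² = 17, AC² = 68, BC² = 53.
Since AC² = 68 < 53 + 17 = 70, the triangle is acute, so the smallest enclosing circle is the circumcircle.
Circumcentre = (-2/15, 61/30), r² = 15317/900.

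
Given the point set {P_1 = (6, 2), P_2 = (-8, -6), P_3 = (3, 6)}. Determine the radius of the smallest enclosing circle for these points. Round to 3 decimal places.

8.203

Side lengths²: P_1P_2² = 260, P_1P_3² = 25, P_2P_3² = 265.
Since P_2P_3² = 265 < 260 + 25 = 285, the triangle is acute, so the smallest enclosing circle is the circumcircle.
Circumcentre = (-1.75, -0.6875), r² = 67.28515625.
r = √(67.28515625) ≈ 8.203.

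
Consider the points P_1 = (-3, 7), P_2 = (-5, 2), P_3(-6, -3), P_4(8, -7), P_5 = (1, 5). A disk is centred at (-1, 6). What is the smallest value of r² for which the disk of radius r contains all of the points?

The required radius is the distance from (-1, 6) to the farthest point.
Squared distances: 5, 32, 106, 250, 5.
Maximum is 250, attained at P_4.

250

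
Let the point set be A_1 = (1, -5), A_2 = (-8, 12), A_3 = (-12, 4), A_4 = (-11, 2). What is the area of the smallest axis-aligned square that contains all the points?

289

The bounding box has width 13 and height 17.
An axis-aligned square enclosing the set must have side ≥ max(width, height).
So the minimum side is max(13, 17) = 17.
Area = 17² = 289.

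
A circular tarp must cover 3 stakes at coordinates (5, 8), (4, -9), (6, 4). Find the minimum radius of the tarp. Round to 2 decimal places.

8.51

Call the three points A, B, C in the order given.
Side lengths²: AB² = 290, AC² = 17, BC² = 173.
Since AB² = 290 ≥ 173 + 17 = 190, the angle opposite AB is not acute, so the smallest enclosing circle has AB as diameter.
Centre = midpoint of AB = (4.5, -0.5), r² = 290/4 = 72.5.
r = √(72.5) ≈ 8.51.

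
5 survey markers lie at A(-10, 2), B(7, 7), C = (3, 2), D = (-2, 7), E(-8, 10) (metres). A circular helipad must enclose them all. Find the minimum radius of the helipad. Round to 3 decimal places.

8.860

The farthest pair is A–B with squared distance 314. The circle on this segment as diameter has centre (-1.5, 4.5) and r² = 314/4 = 78.5.
Check C: distance² to centre = 26.5 ≤ 78.5, so it lies inside.
All remaining points lie in this disk, and no smaller disk contains both endpoints, so this is the minimum enclosing circle.
r = √(78.5) ≈ 8.860.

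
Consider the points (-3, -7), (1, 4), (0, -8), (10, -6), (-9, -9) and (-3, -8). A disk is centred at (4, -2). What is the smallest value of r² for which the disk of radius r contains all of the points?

218

The required radius is the distance from (4, -2) to the farthest point.
Squared distances: 74, 45, 52, 52, 218, 85.
Maximum is 218, attained at (-9, -9).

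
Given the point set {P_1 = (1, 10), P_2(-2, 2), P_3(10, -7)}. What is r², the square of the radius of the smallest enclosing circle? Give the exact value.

Side lengths²: P_1P_2² = 73, P_1P_3² = 370, P_2P_3² = 225.
Since P_1P_3² = 370 ≥ 225 + 73 = 298, the angle opposite P_1P_3 is not acute, so the smallest enclosing circle has P_1P_3 as diameter.
Centre = midpoint of P_1P_3 = (5.5, 1.5), r² = 370/4 = 92.5.

92.5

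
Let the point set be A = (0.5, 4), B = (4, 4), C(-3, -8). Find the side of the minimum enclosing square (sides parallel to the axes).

12

The bounding box has width 7 and height 12.
An axis-aligned square enclosing the set must have side ≥ max(width, height).
So the minimum side is max(7, 12) = 12.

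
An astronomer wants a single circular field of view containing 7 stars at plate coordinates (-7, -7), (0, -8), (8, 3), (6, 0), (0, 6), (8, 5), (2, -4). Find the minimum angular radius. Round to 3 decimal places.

The minimum enclosing circle of a finite set is fixed by two of the points (as a diameter) or three (as a circumcircle).
The farthest pair is (-7, -7)–(8, 5) with squared distance 369. The circle on this segment as diameter has centre (0.5, -1) and r² = 369/4 = 92.25.
Check (0, -8): distance² to centre = 49.25 ≤ 92.25, so it lies inside.
All remaining points lie in this disk, and no smaller disk contains both endpoints, so this is the minimum enclosing circle.
r = √(92.25) ≈ 9.605.

9.605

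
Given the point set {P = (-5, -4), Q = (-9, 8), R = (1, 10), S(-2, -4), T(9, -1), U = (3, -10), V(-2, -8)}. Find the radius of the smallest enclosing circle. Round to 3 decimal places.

By Welzl's lemma the MEC is supported by two points (diametrically opposite) or three points (on a circumcircle).
The minimum enclosing circle is determined by three boundary points: Q, T, U.
Their circumcentre is (-1.875, -0.25) with r² = 118.828125.
The farthest remaining point R is at distance² 113.328125 ≤ 118.828125.
r = √(118.828125) ≈ 10.901.

10.901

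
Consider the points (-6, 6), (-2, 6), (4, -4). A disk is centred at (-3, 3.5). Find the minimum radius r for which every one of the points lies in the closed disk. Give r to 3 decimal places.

The required radius is the distance from (-3, 3.5) to the farthest point.
Squared distances: 15.25, 7.25, 105.25.
Maximum is 105.25, attained at (4, -4).
r = √(105.25) ≈ 10.259.

10.259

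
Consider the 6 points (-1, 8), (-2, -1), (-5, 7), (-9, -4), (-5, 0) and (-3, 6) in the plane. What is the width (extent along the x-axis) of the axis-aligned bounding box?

8

max x = -1, min x = -9, so width = 8.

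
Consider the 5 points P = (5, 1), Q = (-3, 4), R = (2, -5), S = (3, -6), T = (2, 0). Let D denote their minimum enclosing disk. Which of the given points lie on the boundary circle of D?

A smallest enclosing disk is always determined by at most three of the input points on its boundary.
The farthest pair is Q–S with squared distance 136. The circle on this segment as diameter has centre (0, -1) and r² = 136/4 = 34.
Check P: distance² to centre = 29 ≤ 34, so it lies inside.
All remaining points lie in this disk, and no smaller disk contains both endpoints, so this is the minimum enclosing circle.
The points at distance exactly r from the centre are Q, S — 2 points.

Q, S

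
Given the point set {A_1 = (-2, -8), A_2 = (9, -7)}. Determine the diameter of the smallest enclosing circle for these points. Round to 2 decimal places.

The smallest circle enclosing two points has them as diameter endpoints.
Centre = midpoint = (3.5, -7.5); r² = |A_1A_2|²/4 = 122/4 = 30.5.
Diameter = 2r = 2√(30.5) ≈ 11.05.

11.05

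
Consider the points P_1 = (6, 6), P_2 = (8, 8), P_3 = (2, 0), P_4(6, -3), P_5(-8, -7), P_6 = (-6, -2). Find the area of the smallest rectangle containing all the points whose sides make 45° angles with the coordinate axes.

In coordinates u = x + y, v = x − y the rectangle is axis-aligned; the map (x,y)→(u,v) scales areas by 2.
u-values: 12, 16, 2, 3, -15, -8; range = 16 − (-15) = 31.
v-values: 0, 0, 2, 9, -1, -4; range = 9 − (-4) = 13.
Area = (31 × 13) / 2 = 201.5.

201.5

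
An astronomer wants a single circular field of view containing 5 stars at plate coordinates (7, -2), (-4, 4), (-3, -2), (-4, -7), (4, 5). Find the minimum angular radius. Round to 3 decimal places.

7.211

By Welzl's lemma the MEC is supported by two points (diametrically opposite) or three points (on a circumcircle).
The farthest pair is (-4, -7)–(4, 5) with squared distance 208. The circle on this segment as diameter has centre (0, -1) and r² = 208/4 = 52.
Check (7, -2): distance² to centre = 50 ≤ 52, so it lies inside.
All remaining points lie in this disk, and no smaller disk contains both endpoints, so this is the minimum enclosing circle.
r = √52 ≈ 7.211.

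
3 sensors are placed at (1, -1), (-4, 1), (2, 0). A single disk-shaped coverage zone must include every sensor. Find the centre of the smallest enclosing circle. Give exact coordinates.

Call the three points A, B, C in the order given.
Side lengths²: AB² = 29, AC² = 2, BC² = 37.
Since BC² = 37 ≥ 29 + 2 = 31, the angle opposite BC is not acute, so the smallest enclosing circle has BC as diameter.
Centre = midpoint of BC = (-1, 0.5), r² = 37/4 = 9.25.
Centre = (-1, 0.5).

(-1, 0.5)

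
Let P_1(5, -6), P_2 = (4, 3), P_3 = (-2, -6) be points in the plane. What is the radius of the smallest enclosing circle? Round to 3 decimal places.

5.442

Side lengths²: P_1P_2² = 82, P_1P_3² = 49, P_2P_3² = 117.
Since P_2P_3² = 117 < 82 + 49 = 131, the triangle is acute, so the smallest enclosing circle is the circumcircle.
Circumcentre = (1.5, -11/6), r² = 533/18.
r = √(533/18) ≈ 5.442.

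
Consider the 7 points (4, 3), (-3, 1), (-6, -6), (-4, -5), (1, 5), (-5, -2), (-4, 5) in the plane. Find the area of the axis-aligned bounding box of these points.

x ranges over [-6, 4], width 10.
y ranges over [-6, 5], height 11.
Area = 10 × 11 = 110.

110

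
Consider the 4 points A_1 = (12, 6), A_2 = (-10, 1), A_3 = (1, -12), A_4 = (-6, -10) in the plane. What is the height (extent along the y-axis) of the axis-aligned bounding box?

18

max y = 6, min y = -12, so height = 18.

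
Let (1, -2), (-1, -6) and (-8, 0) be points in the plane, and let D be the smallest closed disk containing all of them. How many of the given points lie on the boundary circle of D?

3

Call the three points A, B, C in the order given.
Side lengths²: AB² = 20, AC² = 85, BC² = 85.
Since BC² = 85 < 85 + 20 = 105, the triangle is acute, so the smallest enclosing circle is the circumcircle.
Circumcentre = (-3.75, -2.125), r² = 22.578125.
The points at distance exactly r from the centre are (1, -2), (-1, -6), (-8, 0) — 3 points.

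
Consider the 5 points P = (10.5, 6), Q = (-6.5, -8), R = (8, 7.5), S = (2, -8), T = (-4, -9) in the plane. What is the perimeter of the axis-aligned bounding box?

67

Width = max x − min x = 10.5 − (-6.5) = 17.
Height = max y − min y = 7.5 − (-9) = 16.5.
Perimeter = 2(17 + 16.5) = 67.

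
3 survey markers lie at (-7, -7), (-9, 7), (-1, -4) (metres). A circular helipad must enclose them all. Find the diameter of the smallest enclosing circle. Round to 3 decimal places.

Call the three points A, B, C in the order given.
Side lengths²: AB² = 200, AC² = 45, BC² = 185.
Since AB² = 200 < 185 + 45 = 230, the triangle is acute, so the smallest enclosing circle is the circumcircle.
Circumcentre = (-41/6, 1/6), r² = 925/18.
Diameter = 2r = 2√(925/18) ≈ 14.337.

14.337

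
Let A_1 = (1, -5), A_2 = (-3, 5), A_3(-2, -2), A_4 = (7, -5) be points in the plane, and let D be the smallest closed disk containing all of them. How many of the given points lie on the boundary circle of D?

2

A smallest enclosing disk is always determined by at most three of the input points on its boundary.
The farthest pair is A_2–A_4 with squared distance 200. The circle on this segment as diameter has centre (2, 0) and r² = 200/4 = 50.
Check A_1: distance² to centre = 26 ≤ 50, so it lies inside.
All remaining points lie in this disk, and no smaller disk contains both endpoints, so this is the minimum enclosing circle.
The points at distance exactly r from the centre are A_2, A_4 — 2 points.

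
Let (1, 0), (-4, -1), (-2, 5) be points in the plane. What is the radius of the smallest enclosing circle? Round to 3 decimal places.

3.358

Call the three points A, B, C in the order given.
Side lengths²: AB² = 26, AC² = 34, BC² = 40.
Since BC² = 40 < 34 + 26 = 60, the triangle is acute, so the smallest enclosing circle is the circumcircle.
Circumcentre = (-27/14, 23/14), r² = 1105/98.
r = √(1105/98) ≈ 3.358.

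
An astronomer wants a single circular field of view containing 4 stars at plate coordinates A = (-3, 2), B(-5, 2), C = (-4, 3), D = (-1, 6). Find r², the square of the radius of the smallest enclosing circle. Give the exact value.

A smallest enclosing disk is always determined by at most three of the input points on its boundary.
The farthest pair is B–D with squared distance 32. The circle on this segment as diameter has centre (-3, 4) and r² = 32/4 = 8.
Check A: distance² to centre = 4 ≤ 8, so it lies inside.
All remaining points lie in this disk, and no smaller disk contains both endpoints, so this is the minimum enclosing circle.

8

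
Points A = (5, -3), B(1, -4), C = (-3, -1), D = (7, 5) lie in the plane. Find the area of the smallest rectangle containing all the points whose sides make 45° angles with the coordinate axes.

In coordinates u = x + y, v = x − y the rectangle is axis-aligned; the map (x,y)→(u,v) scales areas by 2.
u-values: 2, -3, -4, 12; range = 12 − (-4) = 16.
v-values: 8, 5, -2, 2; range = 8 − (-2) = 10.
Area = (16 × 10) / 2 = 80.

80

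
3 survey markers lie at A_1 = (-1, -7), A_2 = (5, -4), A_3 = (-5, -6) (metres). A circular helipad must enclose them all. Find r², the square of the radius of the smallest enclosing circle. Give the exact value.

26

Side lengths²: A_1A_2² = 45, A_1A_3² = 17, A_2A_3² = 104.
Since A_2A_3² = 104 ≥ 45 + 17 = 62, the angle opposite A_2A_3 is not acute, so the smallest enclosing circle has A_2A_3 as diameter.
Centre = midpoint of A_2A_3 = (0, -5), r² = 104/4 = 26.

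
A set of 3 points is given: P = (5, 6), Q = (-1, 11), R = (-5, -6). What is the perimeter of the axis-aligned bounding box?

Width = max x − min x = 5 − (-5) = 10.
Height = max y − min y = 11 − (-6) = 17.
Perimeter = 2(10 + 17) = 54.

54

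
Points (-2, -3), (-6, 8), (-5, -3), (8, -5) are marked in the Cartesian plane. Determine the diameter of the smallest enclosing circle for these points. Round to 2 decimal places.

The farthest pair is (-6, 8)–(8, -5) with squared distance 365. The circle on this segment as diameter has centre (1, 1.5) and r² = 365/4 = 91.25.
Check (-2, -3): distance² to centre = 29.25 ≤ 91.25, so it lies inside.
All remaining points lie in this disk, and no smaller disk contains both endpoints, so this is the minimum enclosing circle.
Diameter = 2r = 2√(91.25) ≈ 19.10.

19.10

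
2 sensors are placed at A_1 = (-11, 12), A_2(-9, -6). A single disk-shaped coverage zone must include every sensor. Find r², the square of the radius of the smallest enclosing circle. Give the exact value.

The smallest circle enclosing two points has them as diameter endpoints.
Centre = midpoint = (-10, 3); r² = |A_1A_2|²/4 = 328/4 = 82.

82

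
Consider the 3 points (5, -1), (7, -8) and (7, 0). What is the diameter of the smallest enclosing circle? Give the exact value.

8

Call the three points A, B, C in the order given.
Side lengths²: AB² = 53, AC² = 5, BC² = 64.
Since BC² = 64 ≥ 53 + 5 = 58, the angle opposite BC is not acute, so the smallest enclosing circle has BC as diameter.
Centre = midpoint of BC = (7, -4), r² = 64/4 = 16.
Diameter = 2r = 2√16 = 8.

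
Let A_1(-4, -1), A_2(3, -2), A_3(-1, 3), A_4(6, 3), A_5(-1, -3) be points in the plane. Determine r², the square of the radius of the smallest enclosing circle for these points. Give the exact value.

29

A smallest enclosing disk is always determined by at most three of the input points on its boundary.
The farthest pair is A_1–A_4 with squared distance 116. The circle on this segment as diameter has centre (1, 1) and r² = 116/4 = 29.
Check A_2: distance² to centre = 13 ≤ 29, so it lies inside.
All remaining points lie in this disk, and no smaller disk contains both endpoints, so this is the minimum enclosing circle.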